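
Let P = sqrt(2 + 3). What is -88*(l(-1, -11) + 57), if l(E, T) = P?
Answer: -5016 - 88*sqrt(5) ≈ -5212.8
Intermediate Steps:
P = sqrt(5) ≈ 2.2361
l(E, T) = sqrt(5)
-88*(l(-1, -11) + 57) = -88*(sqrt(5) + 57) = -88*(57 + sqrt(5)) = -5016 - 88*sqrt(5)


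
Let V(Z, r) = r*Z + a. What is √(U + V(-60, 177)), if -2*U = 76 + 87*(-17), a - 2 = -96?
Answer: 15*I*√178/2 ≈ 100.06*I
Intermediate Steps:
a = -94 (a = 2 - 96 = -94)
V(Z, r) = -94 + Z*r (V(Z, r) = r*Z - 94 = Z*r - 94 = -94 + Z*r)
U = 1403/2 (U = -(76 + 87*(-17))/2 = -(76 - 1479)/2 = -½*(-1403) = 1403/2 ≈ 701.50)
√(U + V(-60, 177)) = √(1403/2 + (-94 - 60*177)) = √(1403/2 + (-94 - 10620)) = √(1403/2 - 10714) = √(-20025/2) = 15*I*√178/2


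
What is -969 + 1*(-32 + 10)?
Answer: -991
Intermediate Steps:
-969 + 1*(-32 + 10) = -969 + 1*(-22) = -969 - 22 = -991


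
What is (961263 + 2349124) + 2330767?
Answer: 5641154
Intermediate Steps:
(961263 + 2349124) + 2330767 = 3310387 + 2330767 = 5641154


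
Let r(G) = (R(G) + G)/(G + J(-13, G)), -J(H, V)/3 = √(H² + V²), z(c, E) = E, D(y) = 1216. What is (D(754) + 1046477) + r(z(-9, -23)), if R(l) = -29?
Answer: 6027376633/5753 + 156*√698/5753 ≈ 1.0477e+6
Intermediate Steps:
J(H, V) = -3*√(H² + V²)
r(G) = (-29 + G)/(G - 3*√(169 + G²)) (r(G) = (-29 + G)/(G - 3*√((-13)² + G²)) = (-29 + G)/(G - 3*√(169 + G²)))
(D(754) + 1046477) + r(z(-9, -23)) = (1216 + 1046477) + (-29 - 23)/(-23 - 3*√(169 + (-23)²)) = 1047693 - 52/(-23 - 3*√(169 + 529)) = 1047693 - 52/(-23 - 3*√698)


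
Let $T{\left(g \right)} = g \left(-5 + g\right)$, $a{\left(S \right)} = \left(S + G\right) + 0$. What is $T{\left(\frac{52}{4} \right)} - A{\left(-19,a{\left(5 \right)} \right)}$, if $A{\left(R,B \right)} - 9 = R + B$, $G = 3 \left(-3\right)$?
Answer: $118$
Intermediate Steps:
$G = -9$
$a{\left(S \right)} = -9 + S$ ($a{\left(S \right)} = \left(S - 9\right) + 0 = \left(-9 + S\right) + 0 = -9 + S$)
$A{\left(R,B \right)} = 9 + B + R$ ($A{\left(R,B \right)} = 9 + \left(R + B\right) = 9 + \left(B + R\right) = 9 + B + R$)
$T{\left(\frac{52}{4} \right)} - A{\left(-19,a{\left(5 \right)} \right)} = \frac{52}{4} \left(-5 + \frac{52}{4}\right) - \left(9 + \left(-9 + 5\right) - 19\right) = 52 \cdot \frac{1}{4} \left(-5 + 52 \cdot \frac{1}{4}\right) - \left(9 - 4 - 19\right) = 13 \left(-5 + 13\right) - -14 = 13 \cdot 8 + 14 = 104 + 14 = 118$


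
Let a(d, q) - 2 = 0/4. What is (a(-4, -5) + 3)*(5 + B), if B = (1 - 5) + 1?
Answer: 10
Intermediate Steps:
B = -3 (B = -4 + 1 = -3)
a(d, q) = 2 (a(d, q) = 2 + 0/4 = 2 + 0*(¼) = 2 + 0 = 2)
(a(-4, -5) + 3)*(5 + B) = (2 + 3)*(5 - 3) = 5*2 = 10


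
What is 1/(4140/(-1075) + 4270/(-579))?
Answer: -124485/1397462 ≈ -0.089079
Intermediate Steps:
1/(4140/(-1075) + 4270/(-579)) = 1/(4140*(-1/1075) + 4270*(-1/579)) = 1/(-828/215 - 4270/579) = 1/(-1397462/124485) = -124485/1397462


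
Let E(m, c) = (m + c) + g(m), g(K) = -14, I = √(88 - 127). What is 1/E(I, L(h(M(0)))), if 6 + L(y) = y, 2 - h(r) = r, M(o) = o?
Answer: -6/121 - I*√39/363 ≈ -0.049587 - 0.017204*I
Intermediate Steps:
h(r) = 2 - r
I = I*√39 (I = √(-39) = I*√39 ≈ 6.245*I)
L(y) = -6 + y
E(m, c) = -14 + c + m (E(m, c) = (m + c) - 14 = (c + m) - 14 = -14 + c + m)
1/E(I, L(h(M(0)))) = 1/(-14 + (-6 + (2 - 1*0)) + I*√39) = 1/(-14 + (-6 + (2 + 0)) + I*√39) = 1/(-14 + (-6 + 2) + I*√39) = 1/(-14 - 4 + I*√39) = 1/(-18 + I*√39)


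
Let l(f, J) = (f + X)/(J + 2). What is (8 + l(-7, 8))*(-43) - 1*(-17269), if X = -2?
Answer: 169637/10 ≈ 16964.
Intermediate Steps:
l(f, J) = (-2 + f)/(2 + J) (l(f, J) = (f - 2)/(J + 2) = (-2 + f)/(2 + J))
(8 + l(-7, 8))*(-43) - 1*(-17269) = (8 + (-2 - 7)/(2 + 8))*(-43) - 1*(-17269) = (8 - 9/10)*(-43) + 17269 = (71/10)*(-43) + 17269 = -3053/10 + 17269 = 169637/10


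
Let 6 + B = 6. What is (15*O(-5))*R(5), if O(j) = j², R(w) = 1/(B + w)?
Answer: 75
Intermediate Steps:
B = 0 (B = -6 + 6 = 0)
R(w) = 1/w (R(w) = 1/(0 + w) = 1/w)
(15*O(-5))*R(5) = (15*(-5)²)/5 = (15*25)*(⅕) = 375*(⅕) = 75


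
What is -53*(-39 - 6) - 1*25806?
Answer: -23421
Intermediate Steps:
-53*(-39 - 6) - 1*25806 = -53*(-45) - 25806 = 2385 - 25806 = -23421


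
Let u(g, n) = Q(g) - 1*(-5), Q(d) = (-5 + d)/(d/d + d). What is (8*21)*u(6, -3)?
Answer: 864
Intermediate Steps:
Q(d) = (-5 + d)/(1 + d)
u(g, n) = 5 + (-5 + g)/(1 + g) (u(g, n) = (-5 + g)/(1 + g) - 1*(-5) = (-5 + g)/(1 + g) + 5 = 5 + (-5 + g)/(1 + g))
(8*21)*u(6, -3) = (8*21)*(6*6/(1 + 6)) = 168*(6*6/7) = 168*(6*6*(1/7)) = 168*(36/7) = 864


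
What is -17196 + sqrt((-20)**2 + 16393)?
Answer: -17196 + sqrt(16793) ≈ -17066.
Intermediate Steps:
-17196 + sqrt((-20)**2 + 16393) = -17196 + sqrt(400 + 16393) = -17196 + sqrt(16793)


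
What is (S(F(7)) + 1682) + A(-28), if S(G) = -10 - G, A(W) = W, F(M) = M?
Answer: 1637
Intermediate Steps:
(S(F(7)) + 1682) + A(-28) = ((-10 - 1*7) + 1682) - 28 = ((-10 - 7) + 1682) - 28 = (-17 + 1682) - 28 = 1665 - 28 = 1637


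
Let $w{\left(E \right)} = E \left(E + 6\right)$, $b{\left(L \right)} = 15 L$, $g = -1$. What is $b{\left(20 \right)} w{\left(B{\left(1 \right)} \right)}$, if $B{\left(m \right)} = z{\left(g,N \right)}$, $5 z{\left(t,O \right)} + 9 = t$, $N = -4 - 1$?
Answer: $-2400$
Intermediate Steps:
$N = -5$ ($N = -4 - 1 = -5$)
$z{\left(t,O \right)} = - \frac{9}{5} + \frac{t}{5}$
$B{\left(m \right)} = -2$ ($B{\left(m \right)} = - \frac{9}{5} + \frac{1}{5} \left(-1\right) = - \frac{9}{5} - \frac{1}{5} = -2$)
$w{\left(E \right)} = E \left(6 + E\right)$
$b{\left(20 \right)} w{\left(B{\left(1 \right)} \right)} = 15 \cdot 20 \left(- 2 \left(6 - 2\right)\right) = 300 \left(\left(-2\right) 4\right) = 300 \left(-8\right) = -2400$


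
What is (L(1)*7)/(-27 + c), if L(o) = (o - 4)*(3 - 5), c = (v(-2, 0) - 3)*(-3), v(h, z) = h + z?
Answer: -7/2 ≈ -3.5000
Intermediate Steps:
c = 15 (c = ((-2 + 0) - 3)*(-3) = (-2 - 3)*(-3) = -5*(-3) = 15)
L(o) = 8 - 2*o (L(o) = (-4 + o)*(-2) = 8 - 2*o)
(L(1)*7)/(-27 + c) = ((8 - 2*1)*7)/(-27 + 15) = ((8 - 2)*7)/(-12) = (6*7)*(-1/12) = 42*(-1/12) = -7/2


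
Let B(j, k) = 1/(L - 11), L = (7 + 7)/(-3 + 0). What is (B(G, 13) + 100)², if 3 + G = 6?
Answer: 22061809/2209 ≈ 9987.2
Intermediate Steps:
G = 3 (G = -3 + 6 = 3)
L = -14/3 (L = 14/(-3) = 14*(-⅓) = -14/3 ≈ -4.6667)
B(j, k) = -3/47 (B(j, k) = 1/(-14/3 - 11) = 1/(-47/3) = -3/47)
(B(G, 13) + 100)² = (-3/47 + 100)² = (4697/47)² = 22061809/2209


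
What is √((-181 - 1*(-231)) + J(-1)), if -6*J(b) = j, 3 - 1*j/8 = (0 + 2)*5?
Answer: √534/3 ≈ 7.7028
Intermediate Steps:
j = -56 (j = 24 - 8*(0 + 2)*5 = 24 - 16*5 = 24 - 8*10 = 24 - 80 = -56)
J(b) = 28/3 (J(b) = -⅙*(-56) = 28/3)
√((-181 - 1*(-231)) + J(-1)) = √((-181 - 1*(-231)) + 28/3) = √((-181 + 231) + 28/3) = √(50 + 28/3) = √(178/3) = √534/3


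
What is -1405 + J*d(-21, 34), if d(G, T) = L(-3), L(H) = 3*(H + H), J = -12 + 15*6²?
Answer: -10909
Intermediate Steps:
J = 528 (J = -12 + 15*36 = -12 + 540 = 528)
L(H) = 6*H (L(H) = 3*(2*H) = 6*H)
d(G, T) = -18 (d(G, T) = 6*(-3) = -18)
-1405 + J*d(-21, 34) = -1405 + 528*(-18) = -1405 - 9504 = -10909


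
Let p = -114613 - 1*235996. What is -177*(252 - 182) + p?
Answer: -362999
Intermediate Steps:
p = -350609 (p = -114613 - 235996 = -350609)
-177*(252 - 182) + p = -177*(252 - 182) - 350609 = -177*70 - 350609 = -12390 - 350609 = -362999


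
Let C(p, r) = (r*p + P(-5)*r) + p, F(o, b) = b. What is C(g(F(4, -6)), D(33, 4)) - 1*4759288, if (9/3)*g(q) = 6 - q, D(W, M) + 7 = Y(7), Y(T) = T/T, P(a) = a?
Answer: -4759278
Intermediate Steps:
Y(T) = 1
D(W, M) = -6 (D(W, M) = -7 + 1 = -6)
g(q) = 2 - q/3 (g(q) = (6 - q)/3 = 2 - q/3)
C(p, r) = p - 5*r + p*r (C(p, r) = (r*p - 5*r) + p = (p*r - 5*r) + p = (-5*r + p*r) + p = p - 5*r + p*r)
C(g(F(4, -6)), D(33, 4)) - 1*4759288 = ((2 - ⅓*(-6)) - 5*(-6) + (2 - ⅓*(-6))*(-6)) - 1*4759288 = ((2 + 2) + 30 + (2 + 2)*(-6)) - 4759288 = (4 + 30 + 4*(-6)) - 4759288 = (4 + 30 - 24) - 4759288 = 10 - 4759288 = -4759278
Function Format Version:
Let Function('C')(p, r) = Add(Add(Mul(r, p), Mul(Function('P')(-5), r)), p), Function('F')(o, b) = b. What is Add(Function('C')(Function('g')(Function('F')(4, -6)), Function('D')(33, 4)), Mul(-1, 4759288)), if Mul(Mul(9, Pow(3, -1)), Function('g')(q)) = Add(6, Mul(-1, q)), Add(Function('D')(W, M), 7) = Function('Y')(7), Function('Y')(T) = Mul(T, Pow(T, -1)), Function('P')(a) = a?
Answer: -4759278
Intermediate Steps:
Function('Y')(T) = 1
Function('D')(W, M) = -6 (Function('D')(W, M) = Add(-7, 1) = -6)
Function('g')(q) = Add(2, Mul(Rational(-1, 3), q)) (Function('g')(q) = Mul(Rational(1, 3), Add(6, Mul(-1, q))) = Add(2, Mul(Rational(-1, 3), q)))
Function('C')(p, r) = Add(p, Mul(-5, r), Mul(p, r)) (Function('C')(p, r) = Add(Add(Mul(r, p), Mul(-5, r)), p) = Add(Add(Mul(p, r), Mul(-5, r)), p) = Add(Add(Mul(-5, r), Mul(p, r)), p) = Add(p, Mul(-5, r), Mul(p, r)))
Add(Function('C')(Function('g')(Function('F')(4, -6)), Function('D')(33, 4)), Mul(-1, 4759288)) = Add(Add(Add(2, Mul(Rational(-1, 3), -6)), Mul(-5, -6), Mul(Add(2, Mul(Rational(-1, 3), -6)), -6)), Mul(-1, 4759288)) = Add(Add(Add(2, 2), 30, Mul(Add(2, 2), -6)), -4759288) = Add(Add(4, 30, Mul(4, -6)), -4759288) = Add(Add(4, 30, -24), -4759288) = Add(10, -4759288) = -4759278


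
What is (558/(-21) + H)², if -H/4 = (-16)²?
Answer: 54081316/49 ≈ 1.1037e+6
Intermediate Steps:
H = -1024 (H = -4*(-16)² = -4*256 = -1024)
(558/(-21) + H)² = (558/(-21) - 1024)² = (558*(-1/21) - 1024)² = (-186/7 - 1024)² = (-7354/7)² = 54081316/49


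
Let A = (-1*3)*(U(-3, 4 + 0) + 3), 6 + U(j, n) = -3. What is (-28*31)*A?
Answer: -15624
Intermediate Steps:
U(j, n) = -9 (U(j, n) = -6 - 3 = -9)
A = 18 (A = (-1*3)*(-9 + 3) = -3*(-6) = 18)
(-28*31)*A = -28*31*18 = -868*18 = -15624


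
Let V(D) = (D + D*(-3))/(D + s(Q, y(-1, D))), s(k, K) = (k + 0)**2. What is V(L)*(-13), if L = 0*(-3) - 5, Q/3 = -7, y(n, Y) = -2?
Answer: -65/218 ≈ -0.29817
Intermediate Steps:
Q = -21 (Q = 3*(-7) = -21)
s(k, K) = k**2
L = -5 (L = 0 - 5 = -5)
V(D) = -2*D/(441 + D) (V(D) = (D + D*(-3))/(D + (-21)**2) = (D - 3*D)/(D + 441) = (-2*D)/(441 + D) = -2*D/(441 + D))
V(L)*(-13) = -2*(-5)/(441 - 5)*(-13) = -2*(-5)/436*(-13) = -2*(-5)*1/436*(-13) = (5/218)*(-13) = -65/218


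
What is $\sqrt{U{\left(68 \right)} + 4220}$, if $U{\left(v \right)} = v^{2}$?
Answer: $2 \sqrt{2211} \approx 94.042$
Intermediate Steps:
$\sqrt{U{\left(68 \right)} + 4220} = \sqrt{68^{2} + 4220} = \sqrt{4624 + 4220} = \sqrt{8844} = 2 \sqrt{2211}$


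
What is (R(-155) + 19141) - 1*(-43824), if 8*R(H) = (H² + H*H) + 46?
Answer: 68977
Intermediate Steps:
R(H) = 23/4 + H²/4 (R(H) = ((H² + H*H) + 46)/8 = ((H² + H²) + 46)/8 = (2*H² + 46)/8 = (46 + 2*H²)/8 = 23/4 + H²/4)
(R(-155) + 19141) - 1*(-43824) = ((23/4 + (¼)*(-155)²) + 19141) - 1*(-43824) = ((23/4 + (¼)*24025) + 19141) + 43824 = ((23/4 + 24025/4) + 19141) + 43824 = (6012 + 19141) + 43824 = 25153 + 43824 = 68977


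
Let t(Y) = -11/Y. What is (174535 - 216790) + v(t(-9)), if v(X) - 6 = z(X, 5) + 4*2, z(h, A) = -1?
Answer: -42242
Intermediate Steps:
v(X) = 13 (v(X) = 6 + (-1 + 4*2) = 6 + (-1 + 8) = 6 + 7 = 13)
(174535 - 216790) + v(t(-9)) = (174535 - 216790) + 13 = -42255 + 13 = -42242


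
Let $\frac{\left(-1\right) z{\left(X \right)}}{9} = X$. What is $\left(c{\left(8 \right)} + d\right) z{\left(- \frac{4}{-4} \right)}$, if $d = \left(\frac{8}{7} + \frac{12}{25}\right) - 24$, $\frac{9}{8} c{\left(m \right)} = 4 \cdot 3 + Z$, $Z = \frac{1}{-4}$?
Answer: $\frac{18794}{175} \approx 107.39$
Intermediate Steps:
$z{\left(X \right)} = - 9 X$
$Z = - \frac{1}{4} \approx -0.25$
$c{\left(m \right)} = \frac{94}{9}$ ($c{\left(m \right)} = \frac{8 \left(4 \cdot 3 - \frac{1}{4}\right)}{9} = \frac{8 \left(12 - \frac{1}{4}\right)}{9} = \frac{8}{9} \cdot \frac{47}{4} = \frac{94}{9}$)
$d = - \frac{3916}{175}$ ($d = \left(8 \cdot \frac{1}{7} + 12 \cdot \frac{1}{25}\right) - 24 = \left(\frac{8}{7} + \frac{12}{25}\right) - 24 = \frac{284}{175} - 24 = - \frac{3916}{175} \approx -22.377$)
$\left(c{\left(8 \right)} + d\right) z{\left(- \frac{4}{-4} \right)} = \left(\frac{94}{9} - \frac{3916}{175}\right) \left(- 9 \left(- \frac{4}{-4}\right)\right) = - \frac{18794 \left(- 9 \left(\left(-4\right) \left(- \frac{1}{4}\right)\right)\right)}{1575} = - \frac{18794 \left(\left(-9\right) 1\right)}{1575} = \left(- \frac{18794}{1575}\right) \left(-9\right) = \frac{18794}{175}$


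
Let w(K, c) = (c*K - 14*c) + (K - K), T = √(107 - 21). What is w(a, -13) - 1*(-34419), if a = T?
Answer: 34601 - 13*√86 ≈ 34480.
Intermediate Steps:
T = √86 ≈ 9.2736
a = √86 ≈ 9.2736
w(K, c) = -14*c + K*c (w(K, c) = (K*c - 14*c) + 0 = (-14*c + K*c) + 0 = -14*c + K*c)
w(a, -13) - 1*(-34419) = -13*(-14 + √86) - 1*(-34419) = (182 - 13*√86) + 34419 = 34601 - 13*√86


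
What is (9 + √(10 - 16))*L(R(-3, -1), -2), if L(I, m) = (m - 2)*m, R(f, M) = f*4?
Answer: 72 + 8*I*√6 ≈ 72.0 + 19.596*I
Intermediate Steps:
R(f, M) = 4*f
L(I, m) = m*(-2 + m) (L(I, m) = (-2 + m)*m = m*(-2 + m))
(9 + √(10 - 16))*L(R(-3, -1), -2) = (9 + √(10 - 16))*(-2*(-2 - 2)) = (9 + √(-6))*(-2*(-4)) = (9 + I*√6)*8 = 72 + 8*I*√6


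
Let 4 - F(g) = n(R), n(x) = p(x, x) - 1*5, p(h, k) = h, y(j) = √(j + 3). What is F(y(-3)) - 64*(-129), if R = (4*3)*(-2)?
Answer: 8289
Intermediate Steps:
y(j) = √(3 + j)
R = -24 (R = 12*(-2) = -24)
n(x) = -5 + x (n(x) = x - 1*5 = x - 5 = -5 + x)
F(g) = 33 (F(g) = 4 - (-5 - 24) = 4 - 1*(-29) = 4 + 29 = 33)
F(y(-3)) - 64*(-129) = 33 - 64*(-129) = 33 + 8256 = 8289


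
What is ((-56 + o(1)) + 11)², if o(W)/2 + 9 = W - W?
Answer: 3969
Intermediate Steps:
o(W) = -18 (o(W) = -18 + 2*(W - W) = -18 + 2*0 = -18 + 0 = -18)
((-56 + o(1)) + 11)² = ((-56 - 18) + 11)² = (-74 + 11)² = (-63)² = 3969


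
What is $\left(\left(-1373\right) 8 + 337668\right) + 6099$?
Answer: $332783$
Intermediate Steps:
$\left(\left(-1373\right) 8 + 337668\right) + 6099 = \left(-10984 + 337668\right) + 6099 = 326684 + 6099 = 332783$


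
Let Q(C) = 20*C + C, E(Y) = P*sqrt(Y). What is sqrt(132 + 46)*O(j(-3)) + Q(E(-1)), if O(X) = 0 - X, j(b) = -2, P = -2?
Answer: -42*I + 2*sqrt(178) ≈ 26.683 - 42.0*I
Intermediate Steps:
E(Y) = -2*sqrt(Y)
Q(C) = 21*C
O(X) = -X
sqrt(132 + 46)*O(j(-3)) + Q(E(-1)) = sqrt(132 + 46)*(-1*(-2)) + 21*(-2*I) = sqrt(178)*2 + 21*(-2*I) = 2*sqrt(178) - 42*I = -42*I + 2*sqrt(178)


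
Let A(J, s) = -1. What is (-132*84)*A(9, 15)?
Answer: 11088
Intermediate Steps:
(-132*84)*A(9, 15) = -132*84*(-1) = -11088*(-1) = 11088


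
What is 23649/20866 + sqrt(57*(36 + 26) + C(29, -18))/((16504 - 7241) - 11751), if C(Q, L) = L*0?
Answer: 23649/20866 - sqrt(3534)/2488 ≈ 1.1095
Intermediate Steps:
C(Q, L) = 0
23649/20866 + sqrt(57*(36 + 26) + C(29, -18))/((16504 - 7241) - 11751) = 23649/20866 + sqrt(57*(36 + 26) + 0)/((16504 - 7241) - 11751) = 23649*(1/20866) + sqrt(57*62 + 0)/(9263 - 11751) = 23649/20866 + sqrt(3534 + 0)/(-2488) = 23649/20866 + sqrt(3534)*(-1/2488) = 23649/20866 - sqrt(3534)/2488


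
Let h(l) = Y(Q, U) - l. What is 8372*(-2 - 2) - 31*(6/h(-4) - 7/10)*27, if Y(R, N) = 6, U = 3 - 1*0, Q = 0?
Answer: -334043/10 ≈ -33404.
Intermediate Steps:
U = 3 (U = 3 + 0 = 3)
h(l) = 6 - l
8372*(-2 - 2) - 31*(6/h(-4) - 7/10)*27 = 8372*(-2 - 2) - 31*(6/(6 - 1*(-4)) - 7/10)*27 = 8372*(-4) - 31*(6/(6 + 4) - 7*1/10)*27 = -33488 - 31*(6/10 - 7/10)*27 = -33488 - 31*(6*(1/10) - 7/10)*27 = -33488 - 31*(3/5 - 7/10)*27 = -33488 - 31*(-1/10)*27 = -33488 - (-31)*27/10 = -33488 - 1*(-837/10) = -33488 + 837/10 = -334043/10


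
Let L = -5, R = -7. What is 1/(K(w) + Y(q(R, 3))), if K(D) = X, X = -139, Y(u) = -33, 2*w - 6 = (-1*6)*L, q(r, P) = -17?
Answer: -1/172 ≈ -0.0058140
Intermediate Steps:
w = 18 (w = 3 + (-1*6*(-5))/2 = 3 + (-6*(-5))/2 = 3 + (½)*30 = 3 + 15 = 18)
K(D) = -139
1/(K(w) + Y(q(R, 3))) = 1/(-139 - 33) = 1/(-172) = -1/172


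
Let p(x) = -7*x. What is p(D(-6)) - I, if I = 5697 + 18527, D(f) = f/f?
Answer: -24231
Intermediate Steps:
D(f) = 1
I = 24224
p(D(-6)) - I = -7*1 - 1*24224 = -7 - 24224 = -24231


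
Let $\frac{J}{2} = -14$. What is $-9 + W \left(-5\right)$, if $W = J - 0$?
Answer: $131$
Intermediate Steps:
$J = -28$ ($J = 2 \left(-14\right) = -28$)
$W = -28$ ($W = -28 - 0 = -28 + 0 = -28$)
$-9 + W \left(-5\right) = -9 - -140 = -9 + 140 = 131$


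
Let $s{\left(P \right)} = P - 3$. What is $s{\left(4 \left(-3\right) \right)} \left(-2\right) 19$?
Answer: $570$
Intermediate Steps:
$s{\left(P \right)} = -3 + P$ ($s{\left(P \right)} = P - 3 = -3 + P$)
$s{\left(4 \left(-3\right) \right)} \left(-2\right) 19 = \left(-3 + 4 \left(-3\right)\right) \left(-2\right) 19 = \left(-3 - 12\right) \left(-2\right) 19 = \left(-15\right) \left(-2\right) 19 = 30 \cdot 19 = 570$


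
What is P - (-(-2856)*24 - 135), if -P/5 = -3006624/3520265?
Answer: -48160555053/704053 ≈ -68405.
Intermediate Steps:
P = 3006624/704053 (P = -(-15033120)/3520265 = -5*(-3006624/3520265) = 3006624/704053 ≈ 4.2705)
P - (-(-2856)*24 - 135) = 3006624/704053 - (-(-2856)*24 - 135) = 3006624/704053 - (-714*(-96) - 135) = 3006624/704053 - (68544 - 135) = 3006624/704053 - 1*68409 = 3006624/704053 - 68409 = -48160555053/704053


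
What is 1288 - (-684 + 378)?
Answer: 1594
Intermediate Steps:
1288 - (-684 + 378) = 1288 - 1*(-306) = 1288 + 306 = 1594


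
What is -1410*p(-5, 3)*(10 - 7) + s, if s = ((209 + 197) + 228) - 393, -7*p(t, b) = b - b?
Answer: 241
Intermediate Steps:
p(t, b) = 0 (p(t, b) = -(b - b)/7 = -⅐*0 = 0)
s = 241 (s = (406 + 228) - 393 = 634 - 393 = 241)
-1410*p(-5, 3)*(10 - 7) + s = -0*(10 - 7) + 241 = -0*3 + 241 = -1410*0 + 241 = 0 + 241 = 241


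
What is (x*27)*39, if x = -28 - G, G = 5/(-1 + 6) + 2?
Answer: -32643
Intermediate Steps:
G = 3 (G = 5/5 + 2 = (1/5)*5 + 2 = 1 + 2 = 3)
x = -31 (x = -28 - 1*3 = -28 - 3 = -31)
(x*27)*39 = -31*27*39 = -837*39 = -32643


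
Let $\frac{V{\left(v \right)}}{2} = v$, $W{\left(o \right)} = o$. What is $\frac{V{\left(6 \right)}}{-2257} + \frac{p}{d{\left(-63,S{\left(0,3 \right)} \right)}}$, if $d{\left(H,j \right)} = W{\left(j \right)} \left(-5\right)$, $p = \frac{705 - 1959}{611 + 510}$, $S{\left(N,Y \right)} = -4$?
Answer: $- \frac{81561}{1331630} \approx -0.061249$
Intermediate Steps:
$V{\left(v \right)} = 2 v$
$p = - \frac{66}{59}$ ($p = - \frac{1254}{1121} = \left(-1254\right) \frac{1}{1121} = - \frac{66}{59} \approx -1.1186$)
$d{\left(H,j \right)} = - 5 j$ ($d{\left(H,j \right)} = j \left(-5\right) = - 5 j$)
$\frac{V{\left(6 \right)}}{-2257} + \frac{p}{d{\left(-63,S{\left(0,3 \right)} \right)}} = \frac{2 \cdot 6}{-2257} - \frac{66}{59 \left(\left(-5\right) \left(-4\right)\right)} = 12 \left(- \frac{1}{2257}\right) - \frac{66}{59 \cdot 20} = - \frac{12}{2257} - \frac{33}{590} = - \frac{81561}{1331630}$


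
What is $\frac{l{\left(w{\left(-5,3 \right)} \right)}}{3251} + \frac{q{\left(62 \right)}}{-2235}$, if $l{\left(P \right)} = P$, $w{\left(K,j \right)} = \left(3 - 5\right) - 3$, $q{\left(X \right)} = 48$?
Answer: $- \frac{55741}{2421995} \approx -0.023014$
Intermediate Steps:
$w{\left(K,j \right)} = -5$ ($w{\left(K,j \right)} = -2 - 3 = -5$)
$\frac{l{\left(w{\left(-5,3 \right)} \right)}}{3251} + \frac{q{\left(62 \right)}}{-2235} = - \frac{5}{3251} + \frac{48}{-2235} = \left(-5\right) \frac{1}{3251} + 48 \left(- \frac{1}{2235}\right) = - \frac{5}{3251} - \frac{16}{745} = - \frac{55741}{2421995}$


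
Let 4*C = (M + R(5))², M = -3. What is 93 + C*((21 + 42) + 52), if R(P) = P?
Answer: 208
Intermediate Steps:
C = 1 (C = (-3 + 5)²/4 = (¼)*2² = (¼)*4 = 1)
93 + C*((21 + 42) + 52) = 93 + 1*((21 + 42) + 52) = 93 + 1*(63 + 52) = 93 + 1*115 = 93 + 115 = 208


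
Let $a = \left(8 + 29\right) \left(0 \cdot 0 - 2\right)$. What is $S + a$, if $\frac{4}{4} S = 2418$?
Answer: $2344$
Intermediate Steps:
$S = 2418$
$a = -74$ ($a = 37 \left(0 - 2\right) = 37 \left(-2\right) = -74$)
$S + a = 2418 - 74 = 2344$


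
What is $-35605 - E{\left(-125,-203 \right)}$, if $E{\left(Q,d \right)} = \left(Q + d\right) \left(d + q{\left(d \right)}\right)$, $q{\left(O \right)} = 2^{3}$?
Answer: $-99565$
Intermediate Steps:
$q{\left(O \right)} = 8$
$E{\left(Q,d \right)} = \left(8 + d\right) \left(Q + d\right)$ ($E{\left(Q,d \right)} = \left(Q + d\right) \left(d + 8\right) = \left(Q + d\right) \left(8 + d\right) = \left(8 + d\right) \left(Q + d\right)$)
$-35605 - E{\left(-125,-203 \right)} = -35605 - \left(\left(-203\right)^{2} + 8 \left(-125\right) + 8 \left(-203\right) - -25375\right) = -35605 - \left(41209 - 1000 - 1624 + 25375\right) = -35605 - 63960 = -99565$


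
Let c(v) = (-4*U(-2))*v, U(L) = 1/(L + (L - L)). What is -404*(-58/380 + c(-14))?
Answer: 1080498/95 ≈ 11374.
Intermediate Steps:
U(L) = 1/L (U(L) = 1/(L + 0) = 1/L)
c(v) = 2*v (c(v) = (-4/(-2))*v = (-4*(-1/2))*v = 2*v)
-404*(-58/380 + c(-14)) = -404*(-58/380 + 2*(-14)) = -404*(-58*1/380 - 28) = -404*(-29/190 - 28) = -404*(-5349/190) = 1080498/95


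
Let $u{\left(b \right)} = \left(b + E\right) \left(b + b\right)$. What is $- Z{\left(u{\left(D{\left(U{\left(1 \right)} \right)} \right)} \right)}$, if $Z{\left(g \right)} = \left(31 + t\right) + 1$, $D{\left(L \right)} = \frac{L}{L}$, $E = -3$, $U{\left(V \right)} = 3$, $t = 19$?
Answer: $-51$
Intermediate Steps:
$D{\left(L \right)} = 1$
$u{\left(b \right)} = 2 b \left(-3 + b\right)$ ($u{\left(b \right)} = \left(b - 3\right) \left(b + b\right) = \left(-3 + b\right) 2 b = 2 b \left(-3 + b\right)$)
$Z{\left(g \right)} = 51$ ($Z{\left(g \right)} = \left(31 + 19\right) + 1 = 50 + 1 = 51$)
$- Z{\left(u{\left(D{\left(U{\left(1 \right)} \right)} \right)} \right)} = \left(-1\right) 51 = -51$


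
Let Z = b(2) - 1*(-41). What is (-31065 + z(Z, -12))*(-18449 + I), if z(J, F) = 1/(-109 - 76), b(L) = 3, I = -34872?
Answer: 306437173346/185 ≈ 1.6564e+9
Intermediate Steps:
Z = 44 (Z = 3 - 1*(-41) = 3 + 41 = 44)
z(J, F) = -1/185 (z(J, F) = 1/(-185) = -1/185)
(-31065 + z(Z, -12))*(-18449 + I) = (-31065 - 1/185)*(-18449 - 34872) = -5747026/185*(-53321) = 306437173346/185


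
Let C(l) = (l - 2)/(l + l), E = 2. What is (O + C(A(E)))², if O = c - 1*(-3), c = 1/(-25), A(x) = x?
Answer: 5476/625 ≈ 8.7616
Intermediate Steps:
C(l) = (-2 + l)/(2*l) (C(l) = (-2 + l)/((2*l)) = (-2 + l)*(1/(2*l)) = (-2 + l)/(2*l))
c = -1/25 ≈ -0.040000
O = 74/25 (O = -1/25 - 1*(-3) = -1/25 + 3 = 74/25 ≈ 2.9600)
(O + C(A(E)))² = (74/25 + (½)*(-2 + 2)/2)² = (74/25 + (½)*(½)*0)² = (74/25 + 0)² = (74/25)² = 5476/625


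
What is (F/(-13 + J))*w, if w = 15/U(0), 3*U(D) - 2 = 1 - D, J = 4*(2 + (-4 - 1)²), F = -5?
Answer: -15/19 ≈ -0.78947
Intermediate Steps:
J = 108 (J = 4*(2 + (-5)²) = 4*(2 + 25) = 4*27 = 108)
U(D) = 1 - D/3 (U(D) = ⅔ + (1 - D)/3 = ⅔ + (⅓ - D/3) = 1 - D/3)
w = 15 (w = 15/(1 - ⅓*0) = 15/(1 + 0) = 15/1 = 15*1 = 15)
(F/(-13 + J))*w = -5/(-13 + 108)*15 = -5/95*15 = -5*1/95*15 = -1/19*15 = -15/19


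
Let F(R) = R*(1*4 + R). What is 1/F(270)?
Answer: 1/73980 ≈ 1.3517e-5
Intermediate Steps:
F(R) = R*(4 + R)
1/F(270) = 1/(270*(4 + 270)) = 1/(270*274) = 1/73980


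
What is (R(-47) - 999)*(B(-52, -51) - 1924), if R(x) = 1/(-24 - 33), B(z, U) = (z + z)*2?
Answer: 121404608/57 ≈ 2.1299e+6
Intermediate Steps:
B(z, U) = 4*z (B(z, U) = (2*z)*2 = 4*z)
R(x) = -1/57 (R(x) = 1/(-57) = -1/57)
(R(-47) - 999)*(B(-52, -51) - 1924) = (-1/57 - 999)*(4*(-52) - 1924) = -56944*(-208 - 1924)/57 = -56944/57*(-2132) = 121404608/57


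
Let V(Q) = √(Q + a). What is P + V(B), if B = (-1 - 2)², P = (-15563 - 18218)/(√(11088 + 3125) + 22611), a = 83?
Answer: -763822191/511243108 + 2*√23 + 33781*√14213/511243108 ≈ 8.1055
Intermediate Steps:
P = -33781/(22611 + √14213) (P = -33781/(√14213 + 22611) = -33781/(22611 + √14213) ≈ -1.4862)
B = 9 (B = (-3)² = 9)
V(Q) = √(83 + Q) (V(Q) = √(Q + 83) = √(83 + Q))
P + V(B) = (-763822191/511243108 + 33781*√14213/511243108) + √(83 + 9) = (-763822191/511243108 + 33781*√14213/511243108) + √92 = (-763822191/511243108 + 33781*√14213/511243108) + 2*√23 = -763822191/511243108 + 2*√23 + 33781*√14213/511243108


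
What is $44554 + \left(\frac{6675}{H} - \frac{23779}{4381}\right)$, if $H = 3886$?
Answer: $\frac{758449351545}{17024566} \approx 44550.0$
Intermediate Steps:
$44554 + \left(\frac{6675}{H} - \frac{23779}{4381}\right) = 44554 + \left(\frac{6675}{3886} - \frac{23779}{4381}\right) = 44554 - \frac{63162019}{17024566} = \frac{758449351545}{17024566}$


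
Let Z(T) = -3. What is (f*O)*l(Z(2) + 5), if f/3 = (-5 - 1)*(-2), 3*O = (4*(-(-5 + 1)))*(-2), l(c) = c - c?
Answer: 0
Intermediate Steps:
l(c) = 0
O = -32/3 (O = ((4*(-(-5 + 1)))*(-2))/3 = ((4*(-1*(-4)))*(-2))/3 = ((4*4)*(-2))/3 = (16*(-2))/3 = (⅓)*(-32) = -32/3 ≈ -10.667)
f = 36 (f = 3*((-5 - 1)*(-2)) = 3*(-6*(-2)) = 3*12 = 36)
(f*O)*l(Z(2) + 5) = (36*(-32/3))*0 = -384*0 = 0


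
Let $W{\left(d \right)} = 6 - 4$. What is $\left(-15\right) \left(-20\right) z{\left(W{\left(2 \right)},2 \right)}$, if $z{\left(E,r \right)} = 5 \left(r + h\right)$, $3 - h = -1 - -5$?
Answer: $1500$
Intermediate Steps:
$h = -1$ ($h = 3 - \left(-1 - -5\right) = 3 - \left(-1 + 5\right) = 3 - 4 = -1$)
$W{\left(d \right)} = 2$
$z{\left(E,r \right)} = -5 + 5 r$ ($z{\left(E,r \right)} = 5 \left(r - 1\right) = 5 \left(-1 + r\right) = -5 + 5 r$)
$\left(-15\right) \left(-20\right) z{\left(W{\left(2 \right)},2 \right)} = \left(-15\right) \left(-20\right) \left(-5 + 5 \cdot 2\right) = 300 \left(-5 + 10\right) = 300 \cdot 5 = 1500$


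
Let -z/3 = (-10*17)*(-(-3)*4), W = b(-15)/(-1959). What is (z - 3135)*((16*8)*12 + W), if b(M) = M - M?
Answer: 4584960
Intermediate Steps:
b(M) = 0
W = 0 (W = 0/(-1959) = 0*(-1/1959) = 0)
z = 6120 (z = -3*(-10*17)*(-(-3)*4) = -(-510)*(-1*(-12)) = -(-510)*12 = -3*(-2040) = 6120)
(z - 3135)*((16*8)*12 + W) = (6120 - 3135)*((16*8)*12 + 0) = 2985*(128*12 + 0) = 2985*(1536 + 0) = 2985*1536 = 4584960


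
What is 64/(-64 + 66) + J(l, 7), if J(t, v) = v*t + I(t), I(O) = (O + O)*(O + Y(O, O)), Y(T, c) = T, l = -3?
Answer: 47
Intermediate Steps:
I(O) = 4*O**2 (I(O) = (O + O)*(O + O) = (2*O)*(2*O) = 4*O**2)
J(t, v) = 4*t**2 + t*v (J(t, v) = v*t + 4*t**2 = t*v + 4*t**2 = 4*t**2 + t*v)
64/(-64 + 66) + J(l, 7) = 64/(-64 + 66) - 3*(7 + 4*(-3)) = 64/2 - 3*(7 - 12) = (1/2)*64 - 3*(-5) = 32 + 15 = 47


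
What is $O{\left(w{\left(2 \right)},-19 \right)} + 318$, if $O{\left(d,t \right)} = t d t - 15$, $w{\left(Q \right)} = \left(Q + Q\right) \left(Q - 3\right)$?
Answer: $-1141$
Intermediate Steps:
$w{\left(Q \right)} = 2 Q \left(-3 + Q\right)$
$O{\left(d,t \right)} = -15 + d t^{2}$ ($O{\left(d,t \right)} = d t t - 15 = d t^{2} - 15 = -15 + d t^{2}$)
$O{\left(w{\left(2 \right)},-19 \right)} + 318 = \left(-15 + 2 \cdot 2 \left(-3 + 2\right) \left(-19\right)^{2}\right) + 318 = \left(-15 + 2 \cdot 2 \left(-1\right) 361\right) + 318 = \left(-15 - 1444\right) + 318 = -1459 + 318 = -1141$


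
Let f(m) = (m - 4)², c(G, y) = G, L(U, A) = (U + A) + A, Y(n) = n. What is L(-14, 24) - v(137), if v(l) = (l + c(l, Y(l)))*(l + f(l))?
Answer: -4884290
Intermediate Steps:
L(U, A) = U + 2*A (L(U, A) = (A + U) + A = U + 2*A)
f(m) = (-4 + m)²
v(l) = 2*l*(l + (-4 + l)²) (v(l) = (l + l)*(l + (-4 + l)²) = (2*l)*(l + (-4 + l)²) = 2*l*(l + (-4 + l)²))
L(-14, 24) - v(137) = (-14 + 2*24) - 2*137*(137 + (-4 + 137)²) = (-14 + 48) - 2*137*(137 + 133²) = 34 - 2*137*(137 + 17689) = 34 - 2*137*17826 = 34 - 1*4884324 = 34 - 4884324 = -4884290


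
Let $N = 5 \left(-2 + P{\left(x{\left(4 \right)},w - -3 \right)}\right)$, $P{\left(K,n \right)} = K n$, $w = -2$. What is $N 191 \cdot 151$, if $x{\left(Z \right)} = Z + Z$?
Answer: $865230$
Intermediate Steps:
$x{\left(Z \right)} = 2 Z$
$N = 30$ ($N = 5 \left(-2 + 2 \cdot 4 \left(-2 - -3\right)\right) = 5 \left(-2 + 8 \left(-2 + 3\right)\right) = 5 \left(-2 + 8 \cdot 1\right) = 5 \left(-2 + 8\right) = 5 \cdot 6 = 30$)
$N 191 \cdot 151 = 30 \cdot 191 \cdot 151 = 5730 \cdot 151 = 865230$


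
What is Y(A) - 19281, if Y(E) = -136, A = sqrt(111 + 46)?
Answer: -19417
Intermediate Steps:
A = sqrt(157) ≈ 12.530
Y(A) - 19281 = -136 - 19281 = -19417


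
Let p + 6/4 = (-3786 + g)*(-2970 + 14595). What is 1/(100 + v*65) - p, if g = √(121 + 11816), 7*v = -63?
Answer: 42691883953/970 - 11625*√11937 ≈ 4.2742e+7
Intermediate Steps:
v = -9 (v = (⅐)*(-63) = -9)
g = √11937 ≈ 109.26
p = -88024503/2 + 11625*√11937 (p = -3/2 + (-3786 + √11937)*(-2970 + 14595) = -3/2 + (-3786 + √11937)*11625 = -3/2 + (-44012250 + 11625*√11937) = -88024503/2 + 11625*√11937 ≈ -4.2742e+7)
1/(100 + v*65) - p = 1/(100 - 9*65) - (-88024503/2 + 11625*√11937) = 1/(100 - 585) + (88024503/2 - 11625*√11937) = 1/(-485) + (88024503/2 - 11625*√11937) = -1/485 + (88024503/2 - 11625*√11937) = 42691883953/970 - 11625*√11937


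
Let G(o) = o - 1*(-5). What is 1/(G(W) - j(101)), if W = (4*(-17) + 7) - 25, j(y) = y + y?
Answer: -1/283 ≈ -0.0035336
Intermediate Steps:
j(y) = 2*y
W = -86 (W = (-68 + 7) - 25 = -61 - 25 = -86)
G(o) = 5 + o (G(o) = o + 5 = 5 + o)
1/(G(W) - j(101)) = 1/((5 - 86) - 2*101) = 1/(-81 - 1*202) = 1/(-81 - 202) = 1/(-283) = -1/283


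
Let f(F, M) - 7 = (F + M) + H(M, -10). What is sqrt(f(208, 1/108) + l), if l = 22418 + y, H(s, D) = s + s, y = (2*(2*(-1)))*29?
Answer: sqrt(810613)/6 ≈ 150.06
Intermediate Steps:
y = -116 (y = (2*(-2))*29 = -4*29 = -116)
H(s, D) = 2*s
l = 22302 (l = 22418 - 116 = 22302)
f(F, M) = 7 + F + 3*M (f(F, M) = 7 + ((F + M) + 2*M) = 7 + (F + 3*M) = 7 + F + 3*M)
sqrt(f(208, 1/108) + l) = sqrt((7 + 208 + 3/108) + 22302) = sqrt((7 + 208 + 3*(1/108)) + 22302) = sqrt((7 + 208 + 1/36) + 22302) = sqrt(7741/36 + 22302) = sqrt(810613/36) = sqrt(810613)/6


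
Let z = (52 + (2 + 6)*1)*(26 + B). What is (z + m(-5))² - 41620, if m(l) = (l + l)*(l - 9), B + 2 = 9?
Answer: 4452780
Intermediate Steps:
B = 7 (B = -2 + 9 = 7)
m(l) = 2*l*(-9 + l) (m(l) = (2*l)*(-9 + l) = 2*l*(-9 + l))
z = 1980 (z = (52 + (2 + 6)*1)*(26 + 7) = (52 + 8*1)*33 = (52 + 8)*33 = 60*33 = 1980)
(z + m(-5))² - 41620 = (1980 + 2*(-5)*(-9 - 5))² - 41620 = (1980 + 2*(-5)*(-14))² - 41620 = (1980 + 140)² - 41620 = 2120² - 41620 = 4494400 - 41620 = 4452780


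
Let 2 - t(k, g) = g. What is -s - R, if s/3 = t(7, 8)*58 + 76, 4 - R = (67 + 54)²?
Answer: 15453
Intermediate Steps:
R = -14637 (R = 4 - (67 + 54)² = 4 - 1*121² = 4 - 1*14641 = 4 - 14641 = -14637)
t(k, g) = 2 - g
s = -816 (s = 3*((2 - 1*8)*58 + 76) = 3*((2 - 8)*58 + 76) = 3*(-6*58 + 76) = 3*(-348 + 76) = 3*(-272) = -816)
-s - R = -1*(-816) - 1*(-14637) = 816 + 14637 = 15453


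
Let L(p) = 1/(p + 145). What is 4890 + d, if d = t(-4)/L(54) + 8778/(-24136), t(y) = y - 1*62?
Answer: -14213283/1724 ≈ -8244.4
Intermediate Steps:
L(p) = 1/(145 + p)
t(y) = -62 + y (t(y) = y - 62 = -62 + y)
d = -22643643/1724 (d = (-62 - 4)/(1/(145 + 54)) + 8778/(-24136) = -66/(1/199) + 8778*(-1/24136) = -66/1/199 - 627/1724 = -66*199 - 627/1724 = -13134 - 627/1724 = -22643643/1724 ≈ -13134.)
4890 + d = 4890 - 22643643/1724 = -14213283/1724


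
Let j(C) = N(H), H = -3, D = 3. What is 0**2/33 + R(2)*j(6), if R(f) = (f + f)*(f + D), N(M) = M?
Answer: -60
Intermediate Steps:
R(f) = 2*f*(3 + f) (R(f) = (f + f)*(f + 3) = (2*f)*(3 + f) = 2*f*(3 + f))
j(C) = -3
0**2/33 + R(2)*j(6) = 0**2/33 + (2*2*(3 + 2))*(-3) = 0*(1/33) + (2*2*5)*(-3) = 0 + 20*(-3) = 0 - 60 = -60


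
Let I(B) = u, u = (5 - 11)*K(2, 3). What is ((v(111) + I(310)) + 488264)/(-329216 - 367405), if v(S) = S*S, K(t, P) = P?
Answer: -500567/696621 ≈ -0.71856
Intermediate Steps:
v(S) = S²
u = -18 (u = (5 - 11)*3 = -6*3 = -18)
I(B) = -18
((v(111) + I(310)) + 488264)/(-329216 - 367405) = ((111² - 18) + 488264)/(-329216 - 367405) = ((12321 - 18) + 488264)/(-696621) = (12303 + 488264)*(-1/696621) = 500567*(-1/696621) = -500567/696621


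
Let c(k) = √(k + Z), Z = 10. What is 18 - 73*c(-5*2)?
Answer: 18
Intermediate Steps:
c(k) = √(10 + k) (c(k) = √(k + 10) = √(10 + k))
18 - 73*c(-5*2) = 18 - 73*√(10 - 5*2) = 18 - 73*√(10 - 10) = 18 - 73*√0 = 18 - 73*0 = 18 + 0 = 18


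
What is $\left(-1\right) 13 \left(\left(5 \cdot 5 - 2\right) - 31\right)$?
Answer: $104$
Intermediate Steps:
$\left(-1\right) 13 \left(\left(5 \cdot 5 - 2\right) - 31\right) = - 13 \left(\left(25 - 2\right) - 31\right) = - 13 \left(23 - 31\right) = \left(-13\right) \left(-8\right) = 104$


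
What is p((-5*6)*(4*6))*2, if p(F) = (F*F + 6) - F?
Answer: 1038252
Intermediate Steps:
p(F) = 6 + F**2 - F (p(F) = (F**2 + 6) - F = (6 + F**2) - F = 6 + F**2 - F)
p((-5*6)*(4*6))*2 = (6 + ((-5*6)*(4*6))**2 - (-5*6)*4*6)*2 = (6 + (-30*24)**2 - (-30)*24)*2 = (6 + (-720)**2 - 1*(-720))*2 = (6 + 518400 + 720)*2 = 519126*2 = 1038252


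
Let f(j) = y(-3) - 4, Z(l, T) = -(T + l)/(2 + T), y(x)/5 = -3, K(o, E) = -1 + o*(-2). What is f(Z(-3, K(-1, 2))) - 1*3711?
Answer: -3730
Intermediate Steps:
K(o, E) = -1 - 2*o
y(x) = -15 (y(x) = 5*(-3) = -15)
Z(l, T) = -(T + l)/(2 + T)
f(j) = -19 (f(j) = -15 - 4 = -19)
f(Z(-3, K(-1, 2))) - 1*3711 = -19 - 1*3711 = -19 - 3711 = -3730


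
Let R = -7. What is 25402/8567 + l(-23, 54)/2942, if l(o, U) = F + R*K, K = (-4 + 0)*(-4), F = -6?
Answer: 2835453/969389 ≈ 2.9250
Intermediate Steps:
K = 16 (K = -4*(-4) = 16)
l(o, U) = -118 (l(o, U) = -6 - 7*16 = -6 - 112 = -118)
25402/8567 + l(-23, 54)/2942 = 25402/8567 - 118/2942 = 25402*(1/8567) - 118*1/2942 = 1954/659 - 59/1471 = 2835453/969389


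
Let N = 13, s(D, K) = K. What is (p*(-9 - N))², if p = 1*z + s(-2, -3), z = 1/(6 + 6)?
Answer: 148225/36 ≈ 4117.4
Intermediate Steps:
z = 1/12 ≈ 0.083333
p = -35/12 (p = 1*(1/12) - 3 = 1/12 - 3 = -35/12 ≈ -2.9167)
(p*(-9 - N))² = (-35*(-9 - 1*13)/12)² = (-35*(-9 - 13)/12)² = (-35/12*(-22))² = (385/6)² = 148225/36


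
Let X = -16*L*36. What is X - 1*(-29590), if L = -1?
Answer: 30166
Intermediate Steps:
X = 576 (X = -16*(-1)*36 = 16*36 = 576)
X - 1*(-29590) = 576 - 1*(-29590) = 576 + 29590 = 30166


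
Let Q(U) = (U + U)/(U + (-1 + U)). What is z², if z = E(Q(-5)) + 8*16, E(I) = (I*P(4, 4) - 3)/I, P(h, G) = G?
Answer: 1656369/100 ≈ 16564.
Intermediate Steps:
Q(U) = 2*U/(-1 + 2*U) (Q(U) = (2*U)/(-1 + 2*U) = 2*U/(-1 + 2*U))
E(I) = (-3 + 4*I)/I (E(I) = (I*4 - 3)/I = (4*I - 3)/I = (-3 + 4*I)/I)
z = 1287/10 (z = (4 - 3/(2*(-5)/(-1 + 2*(-5)))) + 8*16 = (4 - 3/(2*(-5)/(-1 - 10))) + 128 = (4 - 3/(2*(-5)/(-11))) + 128 = (4 - 3/(2*(-5)*(-1/11))) + 128 = (4 - 3/10/11) + 128 = (4 - 3*11/10) + 128 = (4 - 33/10) + 128 = 7/10 + 128 = 1287/10 ≈ 128.70)
z² = (1287/10)² = 1656369/100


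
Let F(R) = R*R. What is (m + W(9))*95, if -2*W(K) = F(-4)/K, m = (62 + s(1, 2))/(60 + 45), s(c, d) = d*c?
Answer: -1672/63 ≈ -26.540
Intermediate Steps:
s(c, d) = c*d
F(R) = R²
m = 64/105 (m = (62 + 1*2)/(60 + 45) = (62 + 2)/105 = 64*(1/105) = 64/105 ≈ 0.60952)
W(K) = -8/K (W(K) = -(-4)²/(2*K) = -8/K)
(m + W(9))*95 = (64/105 - 8/9)*95 = -88/315*95 = -1672/63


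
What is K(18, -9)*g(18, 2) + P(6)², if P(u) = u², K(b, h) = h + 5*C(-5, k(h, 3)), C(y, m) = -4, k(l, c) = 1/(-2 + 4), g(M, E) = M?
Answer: 774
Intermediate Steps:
k(l, c) = ½ (k(l, c) = 1/2 = ½)
K(b, h) = -20 + h (K(b, h) = h + 5*(-4) = h - 20 = -20 + h)
K(18, -9)*g(18, 2) + P(6)² = (-20 - 9)*18 + (6²)² = -29*18 + 36² = -522 + 1296 = 774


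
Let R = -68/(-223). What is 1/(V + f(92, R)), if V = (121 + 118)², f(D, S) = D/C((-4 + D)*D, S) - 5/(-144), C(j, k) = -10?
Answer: 720/41120521 ≈ 1.7510e-5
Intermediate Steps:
R = 68/223 (R = -68*(-1/223) = 68/223 ≈ 0.30493)
f(D, S) = 5/144 - D/10 (f(D, S) = D/(-10) - 5/(-144) = D*(-⅒) - 5*(-1/144) = -D/10 + 5/144 = 5/144 - D/10)
V = 57121 (V = 239² = 57121)
1/(V + f(92, R)) = 1/(57121 + (5/144 - ⅒*92)) = 1/(57121 + (5/144 - 46/5)) = 1/(57121 - 6599/720) = 1/(41120521/720) = 720/41120521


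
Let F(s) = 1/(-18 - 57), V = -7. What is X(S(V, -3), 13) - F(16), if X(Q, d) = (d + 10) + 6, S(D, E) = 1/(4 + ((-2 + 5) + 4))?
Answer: 2176/75 ≈ 29.013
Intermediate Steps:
S(D, E) = 1/11 (S(D, E) = 1/(4 + (3 + 4)) = 1/(4 + 7) = 1/11)
X(Q, d) = 16 + d (X(Q, d) = (10 + d) + 6 = 16 + d)
F(s) = -1/75 (F(s) = 1/(-75) = -1/75)
X(S(V, -3), 13) - F(16) = (16 + 13) - 1*(-1/75) = 29 + 1/75 = 2176/75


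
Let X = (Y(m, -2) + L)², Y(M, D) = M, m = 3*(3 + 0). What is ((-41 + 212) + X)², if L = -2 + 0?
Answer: 48400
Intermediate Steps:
m = 9 (m = 3*3 = 9)
L = -2
X = 49 (X = (9 - 2)² = 7² = 49)
((-41 + 212) + X)² = ((-41 + 212) + 49)² = (171 + 49)² = 220² = 48400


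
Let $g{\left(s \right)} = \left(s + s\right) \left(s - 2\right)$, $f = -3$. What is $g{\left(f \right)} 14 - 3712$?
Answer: $-3292$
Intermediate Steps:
$g{\left(s \right)} = 2 s \left(-2 + s\right)$
$g{\left(f \right)} 14 - 3712 = 2 \left(-3\right) \left(-2 - 3\right) 14 - 3712 = 2 \left(-3\right) \left(-5\right) 14 - 3712 = 30 \cdot 14 - 3712 = 420 - 3712 = -3292$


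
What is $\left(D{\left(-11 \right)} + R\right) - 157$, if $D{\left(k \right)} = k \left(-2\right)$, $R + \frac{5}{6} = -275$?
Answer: $- \frac{2465}{6} \approx -410.83$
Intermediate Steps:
$R = - \frac{1655}{6}$ ($R = - \frac{5}{6} - 275 = - \frac{1655}{6} \approx -275.83$)
$D{\left(k \right)} = - 2 k$
$\left(D{\left(-11 \right)} + R\right) - 157 = \left(\left(-2\right) \left(-11\right) - \frac{1655}{6}\right) - 157 = \left(22 - \frac{1655}{6}\right) - 157 = - \frac{1523}{6} - 157 = - \frac{2465}{6}$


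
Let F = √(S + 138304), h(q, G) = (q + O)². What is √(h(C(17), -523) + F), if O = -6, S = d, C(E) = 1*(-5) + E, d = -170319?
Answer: √(36 + I*√32015) ≈ 10.453 + 8.559*I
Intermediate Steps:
C(E) = -5 + E
S = -170319
h(q, G) = (-6 + q)² (h(q, G) = (q - 6)² = (-6 + q)²)
F = I*√32015 (F = √(-170319 + 138304) = √(-32015) = I*√32015 ≈ 178.93*I)
√(h(C(17), -523) + F) = √((-6 + (-5 + 17))² + I*√32015) = √((-6 + 12)² + I*√32015) = √(6² + I*√32015) = √(36 + I*√32015)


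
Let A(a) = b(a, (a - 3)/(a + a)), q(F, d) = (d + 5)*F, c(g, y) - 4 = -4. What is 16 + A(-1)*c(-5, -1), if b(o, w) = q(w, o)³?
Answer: 16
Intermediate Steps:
c(g, y) = 0 (c(g, y) = 4 - 4 = 0)
q(F, d) = F*(5 + d) (q(F, d) = (5 + d)*F = F*(5 + d))
b(o, w) = w³*(5 + o)³ (b(o, w) = (w*(5 + o))³ = w³*(5 + o)³)
A(a) = (-3 + a)³*(5 + a)³/(8*a³) (A(a) = ((a - 3)/(a + a))³*(5 + a)³ = ((-3 + a)/((2*a)))³*(5 + a)³ = ((-3 + a)*(1/(2*a)))³*(5 + a)³ = ((-3 + a)/(2*a))³*(5 + a)³ = ((-3 + a)³/(8*a³))*(5 + a)³ = (-3 + a)³*(5 + a)³/(8*a³))
16 + A(-1)*c(-5, -1) = 16 + ((⅛)*(-3 - 1)³*(5 - 1)³/(-1)³)*0 = 16 + ((⅛)*(-1)*(-4)³*4³)*0 = 16 + ((⅛)*(-1)*(-64)*64)*0 = 16 + 512*0 = 16 + 0 = 16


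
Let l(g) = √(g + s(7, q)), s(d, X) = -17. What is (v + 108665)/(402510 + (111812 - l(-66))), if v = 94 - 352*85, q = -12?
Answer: 40548632158/264527119767 + 78839*I*√83/264527119767 ≈ 0.15329 + 2.7152e-6*I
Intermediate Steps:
v = -29826 (v = 94 - 29920 = -29826)
l(g) = √(-17 + g) (l(g) = √(g - 17) = √(-17 + g))
(v + 108665)/(402510 + (111812 - l(-66))) = (-29826 + 108665)/(402510 + (111812 - √(-17 - 66))) = 78839/(402510 + (111812 - √(-83))) = 78839/(402510 + (111812 - I*√83)) = 78839/(514322 - I*√83)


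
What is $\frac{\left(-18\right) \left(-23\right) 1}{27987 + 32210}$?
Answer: $\frac{414}{60197} \approx 0.0068774$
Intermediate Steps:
$\frac{\left(-18\right) \left(-23\right) 1}{27987 + 32210} = \frac{414 \cdot 1}{60197} = 414 \cdot \frac{1}{60197} = \frac{414}{60197}$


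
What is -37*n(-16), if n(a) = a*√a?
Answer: 2368*I ≈ 2368.0*I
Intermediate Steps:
n(a) = a^(3/2)
-37*n(-16) = -(-2368)*I = 2368*I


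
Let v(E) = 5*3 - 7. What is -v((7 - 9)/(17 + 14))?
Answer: -8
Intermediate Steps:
v(E) = 8 (v(E) = 15 - 7 = 8)
-v((7 - 9)/(17 + 14)) = -1*8 = -8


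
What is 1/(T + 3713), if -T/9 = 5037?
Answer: -1/41620 ≈ -2.4027e-5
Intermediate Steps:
T = -45333 (T = -9*5037 = -45333)
1/(T + 3713) = 1/(-45333 + 3713) = 1/(-41620) = -1/41620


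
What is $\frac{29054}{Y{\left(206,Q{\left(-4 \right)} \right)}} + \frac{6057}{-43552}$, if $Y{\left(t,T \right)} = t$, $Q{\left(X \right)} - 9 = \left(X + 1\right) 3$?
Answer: $\frac{632056033}{4485856} \approx 140.9$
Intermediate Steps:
$Q{\left(X \right)} = 12 + 3 X$ ($Q{\left(X \right)} = 9 + \left(X + 1\right) 3 = 9 + \left(1 + X\right) 3 = 9 + \left(3 + 3 X\right) = 12 + 3 X$)
$\frac{29054}{Y{\left(206,Q{\left(-4 \right)} \right)}} + \frac{6057}{-43552} = \frac{29054}{206} + \frac{6057}{-43552} = 29054 \cdot \frac{1}{206} + 6057 \left(- \frac{1}{43552}\right) = \frac{14527}{103} - \frac{6057}{43552} = \frac{632056033}{4485856}$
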